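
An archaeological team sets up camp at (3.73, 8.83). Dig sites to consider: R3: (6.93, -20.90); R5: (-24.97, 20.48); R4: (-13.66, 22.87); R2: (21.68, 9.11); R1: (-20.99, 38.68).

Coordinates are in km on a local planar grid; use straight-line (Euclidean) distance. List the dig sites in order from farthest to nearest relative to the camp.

Computing each straight-line distance from (3.73, 8.83):
R1 (-20.99, 38.68): 38.8 km
R5 (-24.97, 20.48): 31.0 km
R3 (6.93, -20.90): 29.9 km
R4 (-13.66, 22.87): 22.4 km
R2 (21.68, 9.11): 18.0 km

R1, R5, R3, R4, R2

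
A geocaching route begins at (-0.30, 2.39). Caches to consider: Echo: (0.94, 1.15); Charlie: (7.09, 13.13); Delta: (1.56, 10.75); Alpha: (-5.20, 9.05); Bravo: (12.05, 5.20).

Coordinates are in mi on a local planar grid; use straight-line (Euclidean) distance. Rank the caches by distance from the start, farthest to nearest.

Distances from the start:
Charlie (7.09, 13.13): 13.0 mi
Bravo (12.05, 5.20): 12.7 mi
Delta (1.56, 10.75): 8.6 mi
Alpha (-5.20, 9.05): 8.3 mi
Echo (0.94, 1.15): 1.8 mi

Charlie, Bravo, Delta, Alpha, Echo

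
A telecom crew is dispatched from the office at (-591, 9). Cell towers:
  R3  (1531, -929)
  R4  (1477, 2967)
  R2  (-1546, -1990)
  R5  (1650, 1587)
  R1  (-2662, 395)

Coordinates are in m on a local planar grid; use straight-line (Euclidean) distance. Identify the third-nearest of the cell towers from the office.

Distances from the office ((-591, 9)):
R1: 2106.7 m
R2: 2215.4 m
R3: 2320.1 m
R5: 2740.8 m
R4: 3609.2 m
The third-nearest is R3 at 2320.1 m.

R3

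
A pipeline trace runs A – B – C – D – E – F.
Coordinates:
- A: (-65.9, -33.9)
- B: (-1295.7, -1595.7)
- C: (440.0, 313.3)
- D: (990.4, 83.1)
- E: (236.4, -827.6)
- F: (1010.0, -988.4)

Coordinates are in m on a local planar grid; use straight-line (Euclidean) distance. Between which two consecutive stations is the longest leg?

B–C

Leg distances:
A→B: 1987.9 m
B→C: 2580.1 m
C→D: 596.6 m
D→E: 1182.3 m
E→F: 790.1 m
The longest leg is B–C at 2580.1 m.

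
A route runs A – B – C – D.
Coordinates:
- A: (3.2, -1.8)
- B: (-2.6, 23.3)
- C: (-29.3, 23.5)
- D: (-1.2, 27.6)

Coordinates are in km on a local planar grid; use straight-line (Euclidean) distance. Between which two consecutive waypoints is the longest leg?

C–D

Leg distances:
A→B: 25.8 km
B→C: 26.7 km
C→D: 28.4 km
The longest leg is C–D at 28.4 km.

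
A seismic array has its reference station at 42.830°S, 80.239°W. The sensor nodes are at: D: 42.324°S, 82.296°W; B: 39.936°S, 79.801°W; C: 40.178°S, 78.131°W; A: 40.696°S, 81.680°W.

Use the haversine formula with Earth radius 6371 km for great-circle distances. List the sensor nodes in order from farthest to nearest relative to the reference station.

Distances from the reference station:
C 40.178°S, 78.131°W: 343.2 km
B 39.936°S, 79.801°W: 323.9 km
A 40.696°S, 81.680°W: 265.7 km
D 42.324°S, 82.296°W: 177.6 km

C, B, A, D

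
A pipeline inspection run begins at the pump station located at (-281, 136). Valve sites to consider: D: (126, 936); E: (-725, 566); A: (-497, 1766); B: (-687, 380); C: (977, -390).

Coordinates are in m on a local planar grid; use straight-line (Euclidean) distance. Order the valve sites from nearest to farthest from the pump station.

B, E, D, C, A

Computing each straight-line distance from (-281, 136):
B (-687, 380): 473.7 m
E (-725, 566): 618.1 m
D (126, 936): 897.6 m
C (977, -390): 1363.5 m
A (-497, 1766): 1644.2 m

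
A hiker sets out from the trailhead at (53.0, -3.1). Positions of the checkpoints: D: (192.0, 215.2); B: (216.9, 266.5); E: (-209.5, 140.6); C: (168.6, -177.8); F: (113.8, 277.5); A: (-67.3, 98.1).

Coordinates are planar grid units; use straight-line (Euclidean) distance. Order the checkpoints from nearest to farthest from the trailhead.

A, C, D, F, E, B

Distances from the trailhead:
A (-67.3, 98.1): 157.2
C (168.6, -177.8): 209.5
D (192.0, 215.2): 258.8
F (113.8, 277.5): 287.1
E (-209.5, 140.6): 299.3
B (216.9, 266.5): 315.5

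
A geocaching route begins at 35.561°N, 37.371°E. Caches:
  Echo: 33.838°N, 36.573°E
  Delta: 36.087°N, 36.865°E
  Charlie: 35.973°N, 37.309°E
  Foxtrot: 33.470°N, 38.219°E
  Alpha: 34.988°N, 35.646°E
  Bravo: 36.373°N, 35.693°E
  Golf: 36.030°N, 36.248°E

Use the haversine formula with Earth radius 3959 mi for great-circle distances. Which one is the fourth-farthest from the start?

Alpha

Distance to each, sorted:
Foxtrot: 152.3 mi
Echo: 127.4 mi
Bravo: 109.3 mi
Alpha: 105.1 mi
Golf: 70.8 mi
Delta: 46.1 mi
Charlie: 28.7 mi
The fourth-farthest is Alpha at 105.1 mi.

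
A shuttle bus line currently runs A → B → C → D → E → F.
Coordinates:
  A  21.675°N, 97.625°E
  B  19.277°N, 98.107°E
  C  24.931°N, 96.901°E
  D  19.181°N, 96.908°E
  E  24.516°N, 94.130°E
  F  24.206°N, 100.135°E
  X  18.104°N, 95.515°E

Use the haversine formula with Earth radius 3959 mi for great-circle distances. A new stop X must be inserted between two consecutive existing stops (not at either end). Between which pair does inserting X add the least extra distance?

Added distance for inserting X between each consecutive pair:
A–B: 301.7 mi
B–C: 269.8 mi
C–D: 200.5 mi
D–E: 160.2 mi
E–F: 589.4 mi
Smallest added distance is 160.2 mi, inserting between D and E.

between D and E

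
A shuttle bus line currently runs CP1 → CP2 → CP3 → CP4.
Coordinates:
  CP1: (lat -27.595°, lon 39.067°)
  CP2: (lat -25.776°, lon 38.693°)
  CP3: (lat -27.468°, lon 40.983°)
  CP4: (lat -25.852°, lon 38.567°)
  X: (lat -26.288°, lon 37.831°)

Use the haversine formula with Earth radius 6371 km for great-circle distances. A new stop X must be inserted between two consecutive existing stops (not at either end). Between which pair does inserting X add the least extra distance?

Added distance for inserting X between each consecutive pair:
CP1–CP2: 87.7 km
CP2–CP3: 147.0 km
CP3–CP4: 127.2 km
Smallest added distance is 87.7 km, inserting between CP1 and CP2.

between CP1 and CP2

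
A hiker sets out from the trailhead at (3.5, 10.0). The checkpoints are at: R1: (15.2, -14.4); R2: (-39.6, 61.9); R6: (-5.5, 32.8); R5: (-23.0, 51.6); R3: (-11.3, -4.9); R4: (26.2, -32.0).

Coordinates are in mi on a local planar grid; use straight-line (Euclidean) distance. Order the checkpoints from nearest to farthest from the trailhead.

Distances from the trailhead:
R3 (-11.3, -4.9): 21.0 mi
R6 (-5.5, 32.8): 24.5 mi
R1 (15.2, -14.4): 27.1 mi
R4 (26.2, -32.0): 47.7 mi
R5 (-23.0, 51.6): 49.3 mi
R2 (-39.6, 61.9): 67.5 mi

R3, R6, R1, R4, R5, R2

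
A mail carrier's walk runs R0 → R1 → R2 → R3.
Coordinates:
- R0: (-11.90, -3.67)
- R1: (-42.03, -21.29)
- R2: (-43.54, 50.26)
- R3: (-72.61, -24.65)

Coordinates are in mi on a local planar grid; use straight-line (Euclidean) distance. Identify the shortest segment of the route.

Leg distances:
R0→R1: 34.9 mi
R1→R2: 71.6 mi
R2→R3: 80.4 mi
The shortest leg is R0–R1 at 34.9 mi.

R0–R1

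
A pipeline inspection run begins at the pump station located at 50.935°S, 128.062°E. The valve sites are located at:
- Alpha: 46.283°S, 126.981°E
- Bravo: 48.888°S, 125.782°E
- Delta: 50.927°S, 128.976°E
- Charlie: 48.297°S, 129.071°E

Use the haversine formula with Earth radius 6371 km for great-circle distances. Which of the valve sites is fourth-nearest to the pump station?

Alpha

Distances from the pump station (50.935°S, 128.062°E):
Delta: 64.1 km
Bravo: 280.1 km
Charlie: 302.2 km
Alpha: 523.3 km
The fourth-nearest is Alpha at 523.3 km.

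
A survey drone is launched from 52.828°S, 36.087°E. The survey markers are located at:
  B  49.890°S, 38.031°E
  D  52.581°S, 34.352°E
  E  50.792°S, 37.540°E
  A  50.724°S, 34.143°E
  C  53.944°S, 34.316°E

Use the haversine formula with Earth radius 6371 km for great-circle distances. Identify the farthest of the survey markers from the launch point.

Distance to each, sorted:
B: 353.4 km
A: 269.5 km
E: 247.4 km
C: 170.9 km
D: 120.1 km
The farthest is B at 353.4 km.

B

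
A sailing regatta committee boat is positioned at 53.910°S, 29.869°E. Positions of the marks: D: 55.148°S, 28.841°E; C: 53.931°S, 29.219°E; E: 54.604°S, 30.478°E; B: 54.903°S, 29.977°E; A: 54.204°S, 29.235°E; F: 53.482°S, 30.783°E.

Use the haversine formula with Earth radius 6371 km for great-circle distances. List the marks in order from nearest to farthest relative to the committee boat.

C, A, F, E, B, D

Distances from the committee boat:
C 53.931°S, 29.219°E: 42.6 km
A 54.204°S, 29.235°E: 52.7 km
F 53.482°S, 30.783°E: 76.7 km
E 54.604°S, 30.478°E: 86.7 km
B 54.903°S, 29.977°E: 110.6 km
D 55.148°S, 28.841°E: 152.8 km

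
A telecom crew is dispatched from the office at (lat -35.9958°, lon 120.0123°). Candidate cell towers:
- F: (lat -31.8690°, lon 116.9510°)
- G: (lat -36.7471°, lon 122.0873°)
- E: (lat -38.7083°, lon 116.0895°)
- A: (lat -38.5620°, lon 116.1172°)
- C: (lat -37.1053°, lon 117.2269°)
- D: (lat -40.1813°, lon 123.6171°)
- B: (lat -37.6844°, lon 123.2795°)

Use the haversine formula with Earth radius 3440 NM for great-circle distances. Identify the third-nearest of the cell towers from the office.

B

Distances from the office ((lat -35.9958°, lon 120.0123°)):
G: 110.0 NM
C: 149.9 NM
B: 186.9 NM
A: 241.5 NM
E: 248.1 NM
F: 290.9 NM
D: 303.5 NM
The third-nearest is B at 186.9 NM.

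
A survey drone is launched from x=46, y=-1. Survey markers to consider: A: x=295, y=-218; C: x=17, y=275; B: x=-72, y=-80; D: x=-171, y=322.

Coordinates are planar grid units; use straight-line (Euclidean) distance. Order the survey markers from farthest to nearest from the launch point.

Distance from the launch point at x=46, y=-1 to each:
D x=-171, y=322: 389.1
A x=295, y=-218: 330.3
C x=17, y=275: 277.5
B x=-72, y=-80: 142.0

D, A, C, B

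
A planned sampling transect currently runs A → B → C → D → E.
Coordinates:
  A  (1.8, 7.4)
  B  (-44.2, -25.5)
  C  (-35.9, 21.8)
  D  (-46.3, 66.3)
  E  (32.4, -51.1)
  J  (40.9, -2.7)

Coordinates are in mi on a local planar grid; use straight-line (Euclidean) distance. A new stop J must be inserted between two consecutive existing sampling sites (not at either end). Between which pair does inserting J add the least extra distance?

Added distance for inserting J between each consecutive pair:
A–B: 71.9 mi
B–C: 120.7 mi
C–D: 146.1 mi
D–E: 19.0 mi
Smallest added distance is 19.0 mi, inserting between D and E.

between D and E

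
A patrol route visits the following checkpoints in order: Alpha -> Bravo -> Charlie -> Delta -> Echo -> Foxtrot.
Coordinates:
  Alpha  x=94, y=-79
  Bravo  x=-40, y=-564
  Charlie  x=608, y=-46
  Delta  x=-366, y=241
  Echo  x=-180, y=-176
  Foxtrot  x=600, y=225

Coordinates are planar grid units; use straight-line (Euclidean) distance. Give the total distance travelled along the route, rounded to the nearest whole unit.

3682

Leg distances:
Alpha→Bravo: 503.2  (cumulative 503.2)
Bravo→Charlie: 829.6  (cumulative 1332.8)
Charlie→Delta: 1015.4  (cumulative 2348.2)
Delta→Echo: 456.6  (cumulative 2804.8)
Echo→Foxtrot: 877.0  (cumulative 3681.8)
Total route length ≈ 3682.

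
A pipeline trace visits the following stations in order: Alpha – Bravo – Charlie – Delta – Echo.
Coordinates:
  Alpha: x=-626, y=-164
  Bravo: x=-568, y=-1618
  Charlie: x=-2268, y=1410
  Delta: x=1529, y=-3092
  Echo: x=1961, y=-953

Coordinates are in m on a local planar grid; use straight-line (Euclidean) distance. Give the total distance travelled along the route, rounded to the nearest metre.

12999 m

Leg distances:
Alpha→Bravo: 1455.2 m  (cumulative 1455.2 m)
Bravo→Charlie: 3472.6 m  (cumulative 4927.7 m)
Charlie→Delta: 5889.4 m  (cumulative 10817.1 m)
Delta→Echo: 2182.2 m  (cumulative 12999.3 m)
Total route length ≈ 12999 m.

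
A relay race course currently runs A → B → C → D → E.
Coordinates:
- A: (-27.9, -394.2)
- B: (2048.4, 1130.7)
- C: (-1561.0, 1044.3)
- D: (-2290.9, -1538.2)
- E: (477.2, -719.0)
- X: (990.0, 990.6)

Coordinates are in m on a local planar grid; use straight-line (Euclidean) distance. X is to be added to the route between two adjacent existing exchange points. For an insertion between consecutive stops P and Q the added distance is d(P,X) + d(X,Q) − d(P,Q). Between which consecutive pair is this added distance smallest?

Added distance for inserting X between each consecutive pair:
A–B: 210.2 m
B–C: 8.8 m
C–D: 4010.3 m
D–E: 3040.4 m
Smallest added distance is 8.8 m, inserting between B and C.

between B and C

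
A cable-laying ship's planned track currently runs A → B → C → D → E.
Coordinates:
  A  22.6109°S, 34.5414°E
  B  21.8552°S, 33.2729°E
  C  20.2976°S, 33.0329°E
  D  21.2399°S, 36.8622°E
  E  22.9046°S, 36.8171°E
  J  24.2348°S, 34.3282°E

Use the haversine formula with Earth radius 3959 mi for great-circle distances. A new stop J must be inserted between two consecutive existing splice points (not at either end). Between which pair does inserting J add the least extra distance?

Added distance for inserting J between each consecutive pair:
A–B: 194.1 mi
B–C: 353.2 mi
C–D: 291.0 mi
D–E: 329.9 mi
Smallest added distance is 194.1 mi, inserting between A and B.

between A and B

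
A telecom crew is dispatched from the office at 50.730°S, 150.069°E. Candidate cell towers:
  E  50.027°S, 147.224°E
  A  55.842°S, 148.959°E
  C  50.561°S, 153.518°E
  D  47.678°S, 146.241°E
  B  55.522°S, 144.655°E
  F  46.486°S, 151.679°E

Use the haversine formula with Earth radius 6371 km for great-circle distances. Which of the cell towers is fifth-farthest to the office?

Distance to each, sorted:
B: 643.3 km
A: 573.2 km
F: 486.5 km
D: 438.6 km
C: 243.9 km
E: 216.3 km
The fifth-farthest is C at 243.9 km.

C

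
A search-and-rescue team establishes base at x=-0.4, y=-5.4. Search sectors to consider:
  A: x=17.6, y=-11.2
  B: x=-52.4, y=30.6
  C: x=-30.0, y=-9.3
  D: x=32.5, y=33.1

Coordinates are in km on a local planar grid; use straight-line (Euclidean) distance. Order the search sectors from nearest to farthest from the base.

Computing each straight-line distance from x=-0.4, y=-5.4:
A x=17.6, y=-11.2: 18.9 km
C x=-30.0, y=-9.3: 29.9 km
D x=32.5, y=33.1: 50.6 km
B x=-52.4, y=30.6: 63.2 km

A, C, D, B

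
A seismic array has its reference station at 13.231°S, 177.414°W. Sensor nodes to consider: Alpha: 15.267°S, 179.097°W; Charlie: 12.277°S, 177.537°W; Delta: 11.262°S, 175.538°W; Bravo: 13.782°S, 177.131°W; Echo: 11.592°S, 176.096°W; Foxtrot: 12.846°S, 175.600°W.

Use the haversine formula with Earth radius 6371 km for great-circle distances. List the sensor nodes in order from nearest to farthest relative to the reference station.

Bravo, Charlie, Foxtrot, Echo, Alpha, Delta

Distances from the reference station:
Bravo 13.782°S, 177.131°W: 68.5 km
Charlie 12.277°S, 177.537°W: 106.9 km
Foxtrot 12.846°S, 175.600°W: 201.1 km
Echo 11.592°S, 176.096°W: 231.7 km
Alpha 15.267°S, 179.097°W: 290.1 km
Delta 11.262°S, 175.538°W: 299.1 km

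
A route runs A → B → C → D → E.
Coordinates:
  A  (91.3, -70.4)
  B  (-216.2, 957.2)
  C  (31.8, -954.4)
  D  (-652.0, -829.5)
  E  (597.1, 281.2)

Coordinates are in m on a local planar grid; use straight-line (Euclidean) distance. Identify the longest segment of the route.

Leg distances:
A→B: 1072.6 m
B→C: 1927.6 m
C→D: 695.1 m
D→E: 1671.5 m
The longest leg is B–C at 1927.6 m.

B–C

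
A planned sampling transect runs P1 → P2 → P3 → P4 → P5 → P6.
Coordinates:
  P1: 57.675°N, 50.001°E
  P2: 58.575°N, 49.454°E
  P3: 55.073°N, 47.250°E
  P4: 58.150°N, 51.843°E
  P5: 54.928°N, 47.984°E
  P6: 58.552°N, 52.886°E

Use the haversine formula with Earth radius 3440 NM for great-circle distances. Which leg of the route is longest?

Leg distances:
P1→P2: 56.7 NM
P2→P3: 222.3 NM
P3→P4: 239.0 NM
P4→P5: 231.7 NM
P5→P6: 270.8 NM
The longest leg is P5–P6 at 270.8 NM.

P5–P6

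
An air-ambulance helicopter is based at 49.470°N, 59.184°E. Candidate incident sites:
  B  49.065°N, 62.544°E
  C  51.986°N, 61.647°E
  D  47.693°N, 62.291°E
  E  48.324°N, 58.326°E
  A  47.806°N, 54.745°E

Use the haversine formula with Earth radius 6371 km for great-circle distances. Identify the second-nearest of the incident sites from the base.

B

Distances from the base (49.470°N, 59.184°E):
E: 142.0 km
B: 247.9 km
D: 302.1 km
C: 329.1 km
A: 374.9 km
The second-nearest is B at 247.9 km.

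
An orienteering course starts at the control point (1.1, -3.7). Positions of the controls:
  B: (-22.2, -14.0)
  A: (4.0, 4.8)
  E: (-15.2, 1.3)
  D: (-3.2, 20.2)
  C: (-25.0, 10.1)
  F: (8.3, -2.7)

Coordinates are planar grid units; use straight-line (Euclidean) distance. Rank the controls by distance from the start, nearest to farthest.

Distance from the start at (1.1, -3.7) to each:
F (8.3, -2.7): 7.3
A (4.0, 4.8): 9.0
E (-15.2, 1.3): 17.0
D (-3.2, 20.2): 24.3
B (-22.2, -14.0): 25.5
C (-25.0, 10.1): 29.5

F, A, E, D, B, C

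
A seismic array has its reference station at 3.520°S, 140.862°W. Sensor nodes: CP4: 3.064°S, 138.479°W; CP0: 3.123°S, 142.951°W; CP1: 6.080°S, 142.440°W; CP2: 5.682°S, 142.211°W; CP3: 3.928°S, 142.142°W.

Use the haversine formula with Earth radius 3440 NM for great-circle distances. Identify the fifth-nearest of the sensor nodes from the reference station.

Distances from the reference station (3.520°S, 140.862°W):
CP3: 80.5 NM
CP0: 127.5 NM
CP4: 145.4 NM
CP2: 152.9 NM
CP1: 180.4 NM
The fifth-nearest is CP1 at 180.4 NM.

CP1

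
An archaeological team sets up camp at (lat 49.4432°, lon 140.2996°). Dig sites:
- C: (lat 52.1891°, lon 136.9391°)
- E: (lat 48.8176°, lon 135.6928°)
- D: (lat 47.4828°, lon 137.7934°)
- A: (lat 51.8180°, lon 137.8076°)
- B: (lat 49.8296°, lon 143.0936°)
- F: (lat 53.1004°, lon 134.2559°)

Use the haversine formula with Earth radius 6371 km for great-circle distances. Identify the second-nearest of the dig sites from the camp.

Distances from the camp ((lat 49.4432°, lon 140.2996°)):
B: 205.7 km
D: 285.7 km
A: 317.2 km
E: 342.3 km
C: 385.9 km
F: 584.6 km
The second-nearest is D at 285.7 km.

D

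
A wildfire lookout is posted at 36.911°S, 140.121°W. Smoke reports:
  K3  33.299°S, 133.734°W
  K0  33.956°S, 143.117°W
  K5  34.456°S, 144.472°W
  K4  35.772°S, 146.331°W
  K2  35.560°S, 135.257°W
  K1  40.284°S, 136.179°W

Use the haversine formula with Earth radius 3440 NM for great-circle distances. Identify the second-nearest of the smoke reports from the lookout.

Distance to each, sorted:
K0: 230.1 NM
K2: 249.1 NM
K5: 258.3 NM
K1: 274.2 NM
K4: 308.0 NM
K3: 381.2 NM
The second-nearest is K2 at 249.1 NM.

K2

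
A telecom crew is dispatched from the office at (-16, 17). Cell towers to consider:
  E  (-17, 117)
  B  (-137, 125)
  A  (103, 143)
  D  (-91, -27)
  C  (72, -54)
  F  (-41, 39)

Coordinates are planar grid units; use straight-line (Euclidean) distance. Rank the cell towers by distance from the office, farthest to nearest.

Computing each straight-line distance from (-16, 17):
A (103, 143): 173.3
B (-137, 125): 162.2
C (72, -54): 113.1
E (-17, 117): 100.0
D (-91, -27): 87.0
F (-41, 39): 33.3

A, B, C, E, D, F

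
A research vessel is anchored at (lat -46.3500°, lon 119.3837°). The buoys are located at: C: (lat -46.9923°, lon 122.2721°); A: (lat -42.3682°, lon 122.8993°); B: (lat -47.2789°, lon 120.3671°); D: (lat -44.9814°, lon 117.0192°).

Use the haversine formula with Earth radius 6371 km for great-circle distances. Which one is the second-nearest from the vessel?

C

Distances from the vessel ((lat -46.3500°, lon 119.3837°)):
B: 127.5 km
C: 231.7 km
D: 238.6 km
A: 523.5 km
The second-nearest is C at 231.7 km.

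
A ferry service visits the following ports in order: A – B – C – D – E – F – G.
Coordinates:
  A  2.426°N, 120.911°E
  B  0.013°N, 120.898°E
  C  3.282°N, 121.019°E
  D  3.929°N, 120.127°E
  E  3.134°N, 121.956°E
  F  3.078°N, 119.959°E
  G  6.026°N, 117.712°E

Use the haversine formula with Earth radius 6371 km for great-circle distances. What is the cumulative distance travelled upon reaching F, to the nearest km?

1198 km

Leg distances:
A→B: 268.3 km  (cumulative 268.3 km)
B→C: 363.7 km  (cumulative 632.1 km)
C→D: 122.4 km  (cumulative 754.4 km)
D→E: 221.4 km  (cumulative 975.8 km)
E→F: 221.8 km  (cumulative 1197.7 km)
Cumulative distance at F ≈ 1198 km.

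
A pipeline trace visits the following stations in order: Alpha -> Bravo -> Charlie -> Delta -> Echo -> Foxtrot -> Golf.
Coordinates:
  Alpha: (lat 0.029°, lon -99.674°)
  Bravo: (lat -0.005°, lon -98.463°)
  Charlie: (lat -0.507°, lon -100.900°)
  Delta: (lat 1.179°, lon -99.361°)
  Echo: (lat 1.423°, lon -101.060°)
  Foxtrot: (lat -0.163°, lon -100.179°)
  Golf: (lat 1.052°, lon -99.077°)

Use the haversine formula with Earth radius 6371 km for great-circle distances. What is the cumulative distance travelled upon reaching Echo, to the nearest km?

Leg distances:
Alpha→Bravo: 134.7 km  (cumulative 134.7 km)
Bravo→Charlie: 276.7 km  (cumulative 411.4 km)
Charlie→Delta: 253.8 km  (cumulative 665.2 km)
Delta→Echo: 190.8 km  (cumulative 856.0 km)
Cumulative distance at Echo ≈ 856 km.

856 km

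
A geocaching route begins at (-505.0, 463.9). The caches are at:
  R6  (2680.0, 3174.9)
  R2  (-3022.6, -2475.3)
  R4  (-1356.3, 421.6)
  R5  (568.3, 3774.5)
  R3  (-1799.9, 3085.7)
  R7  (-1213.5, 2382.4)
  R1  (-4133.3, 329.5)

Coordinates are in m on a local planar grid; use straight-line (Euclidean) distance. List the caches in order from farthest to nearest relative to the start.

Distance from the start at (-505.0, 463.9) to each:
R6 (2680.0, 3174.9): 4182.6 m
R2 (-3022.6, -2475.3): 3870.0 m
R1 (-4133.3, 329.5): 3630.8 m
R5 (568.3, 3774.5): 3480.2 m
R3 (-1799.9, 3085.7): 2924.1 m
R7 (-1213.5, 2382.4): 2045.1 m
R4 (-1356.3, 421.6): 852.4 m

R6, R2, R1, R5, R3, R7, R4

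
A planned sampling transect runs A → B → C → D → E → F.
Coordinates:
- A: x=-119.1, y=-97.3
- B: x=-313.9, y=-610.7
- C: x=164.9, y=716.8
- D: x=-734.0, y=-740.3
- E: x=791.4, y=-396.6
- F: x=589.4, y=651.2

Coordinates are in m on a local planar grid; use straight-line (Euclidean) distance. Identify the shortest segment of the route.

Leg distances:
A→B: 549.1 m
B→C: 1411.2 m
C→D: 1712.1 m
D→E: 1563.6 m
E→F: 1067.1 m
The shortest leg is A–B at 549.1 m.

A–B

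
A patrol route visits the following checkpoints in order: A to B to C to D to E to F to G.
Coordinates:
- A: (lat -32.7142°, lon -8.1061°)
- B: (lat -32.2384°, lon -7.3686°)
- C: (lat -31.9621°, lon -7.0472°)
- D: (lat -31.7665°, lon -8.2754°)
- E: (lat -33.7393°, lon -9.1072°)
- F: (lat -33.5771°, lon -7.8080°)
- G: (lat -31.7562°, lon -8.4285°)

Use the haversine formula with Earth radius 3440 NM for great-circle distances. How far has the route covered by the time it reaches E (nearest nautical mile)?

Leg distances:
A→B: 47.0 NM  (cumulative 47.0 NM)
B→C: 23.3 NM  (cumulative 70.3 NM)
C→D: 63.7 NM  (cumulative 134.0 NM)
D→E: 125.7 NM  (cumulative 259.7 NM)
Cumulative distance at E ≈ 260 NM.

260 NM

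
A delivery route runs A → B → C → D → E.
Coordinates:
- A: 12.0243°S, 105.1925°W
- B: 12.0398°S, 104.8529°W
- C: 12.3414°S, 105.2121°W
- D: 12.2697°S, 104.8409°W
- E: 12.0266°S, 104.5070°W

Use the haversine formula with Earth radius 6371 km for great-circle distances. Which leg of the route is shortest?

Leg distances:
A→B: 37.0 km
B→C: 51.5 km
C→D: 41.1 km
D→E: 45.3 km
The shortest leg is A–B at 37.0 km.

A–B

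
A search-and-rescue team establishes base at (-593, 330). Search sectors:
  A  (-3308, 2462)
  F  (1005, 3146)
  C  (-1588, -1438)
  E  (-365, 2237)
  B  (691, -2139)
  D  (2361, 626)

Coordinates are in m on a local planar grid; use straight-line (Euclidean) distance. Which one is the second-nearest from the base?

C

Distances from the base ((-593, 330)):
E: 1920.6 m
C: 2028.8 m
B: 2782.9 m
D: 2968.8 m
F: 3237.8 m
A: 3452.0 m
The second-nearest is C at 2028.8 m.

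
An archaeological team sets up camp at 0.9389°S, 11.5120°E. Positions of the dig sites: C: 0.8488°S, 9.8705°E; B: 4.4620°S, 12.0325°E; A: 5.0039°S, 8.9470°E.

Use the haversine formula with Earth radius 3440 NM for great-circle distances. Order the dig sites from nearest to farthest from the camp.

Distance from the camp at 0.9389°S, 11.5120°E to each:
C 0.8488°S, 9.8705°E: 98.7 NM
B 4.4620°S, 12.0325°E: 213.8 NM
A 5.0039°S, 8.9470°E: 288.5 NM

C, B, A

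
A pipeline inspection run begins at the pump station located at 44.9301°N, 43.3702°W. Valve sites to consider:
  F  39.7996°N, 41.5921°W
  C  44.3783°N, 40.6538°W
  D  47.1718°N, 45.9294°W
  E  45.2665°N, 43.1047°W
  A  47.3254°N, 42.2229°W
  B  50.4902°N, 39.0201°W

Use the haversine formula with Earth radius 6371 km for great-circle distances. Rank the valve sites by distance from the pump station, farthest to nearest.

Distances from the pump station:
B 50.4902°N, 39.0201°W: 698.4 km
F 39.7996°N, 41.5921°W: 588.8 km
D 47.1718°N, 45.9294°W: 318.0 km
A 47.3254°N, 42.2229°W: 280.6 km
C 44.3783°N, 40.6538°W: 223.4 km
E 45.2665°N, 43.1047°W: 42.8 km

B, F, D, A, C, E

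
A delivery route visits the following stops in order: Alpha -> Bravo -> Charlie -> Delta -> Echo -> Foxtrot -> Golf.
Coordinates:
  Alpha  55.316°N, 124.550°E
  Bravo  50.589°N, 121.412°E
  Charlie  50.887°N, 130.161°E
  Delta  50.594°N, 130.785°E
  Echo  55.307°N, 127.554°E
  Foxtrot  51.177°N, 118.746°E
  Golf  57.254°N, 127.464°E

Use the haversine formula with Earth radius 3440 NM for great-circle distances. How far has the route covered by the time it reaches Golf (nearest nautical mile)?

Leg distances:
Alpha→Bravo: 305.6 NM  (cumulative 305.6 NM)
Bravo→Charlie: 332.7 NM  (cumulative 638.3 NM)
Charlie→Delta: 29.5 NM  (cumulative 667.8 NM)
Delta→Echo: 306.1 NM  (cumulative 973.9 NM)
Echo→Foxtrot: 401.5 NM  (cumulative 1375.4 NM)
Foxtrot→Golf: 475.5 NM  (cumulative 1850.9 NM)
Cumulative distance at Golf ≈ 1851 NM.

1851 NM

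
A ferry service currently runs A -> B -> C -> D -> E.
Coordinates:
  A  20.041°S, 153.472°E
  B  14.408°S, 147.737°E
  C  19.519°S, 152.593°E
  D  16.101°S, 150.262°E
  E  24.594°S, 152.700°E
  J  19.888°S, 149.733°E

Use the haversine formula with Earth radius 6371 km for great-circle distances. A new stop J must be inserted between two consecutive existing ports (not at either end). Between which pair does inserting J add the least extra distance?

between D and E

Added distance for inserting J between each consecutive pair:
A–B: 162.8 km
B–C: 179.6 km
C–D: 273.9 km
D–E: 52.7 km
Smallest added distance is 52.7 km, inserting between D and E.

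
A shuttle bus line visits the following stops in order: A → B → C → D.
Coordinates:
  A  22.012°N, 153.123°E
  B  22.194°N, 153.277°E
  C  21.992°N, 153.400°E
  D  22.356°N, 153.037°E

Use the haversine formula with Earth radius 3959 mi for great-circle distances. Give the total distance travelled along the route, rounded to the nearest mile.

66 mi

Leg distances:
A→B: 16.0 mi  (cumulative 16.0 mi)
B→C: 16.0 mi  (cumulative 32.0 mi)
C→D: 34.2 mi  (cumulative 66.2 mi)
Total route length ≈ 66 mi.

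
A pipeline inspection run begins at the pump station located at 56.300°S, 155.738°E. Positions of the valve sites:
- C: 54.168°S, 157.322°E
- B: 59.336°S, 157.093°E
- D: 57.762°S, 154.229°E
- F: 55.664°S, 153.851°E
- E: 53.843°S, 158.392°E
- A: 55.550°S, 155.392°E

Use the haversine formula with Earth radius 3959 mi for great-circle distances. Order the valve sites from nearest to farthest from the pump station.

Distance from the pump station at 56.300°S, 155.738°E to each:
A 55.550°S, 155.392°E: 53.5 mi
F 55.664°S, 153.851°E: 85.2 mi
D 57.762°S, 154.229°E: 115.9 mi
C 54.168°S, 157.322°E: 160.0 mi
E 53.843°S, 158.392°E: 199.6 mi
B 59.336°S, 157.093°E: 215.6 mi

A, F, D, C, E, B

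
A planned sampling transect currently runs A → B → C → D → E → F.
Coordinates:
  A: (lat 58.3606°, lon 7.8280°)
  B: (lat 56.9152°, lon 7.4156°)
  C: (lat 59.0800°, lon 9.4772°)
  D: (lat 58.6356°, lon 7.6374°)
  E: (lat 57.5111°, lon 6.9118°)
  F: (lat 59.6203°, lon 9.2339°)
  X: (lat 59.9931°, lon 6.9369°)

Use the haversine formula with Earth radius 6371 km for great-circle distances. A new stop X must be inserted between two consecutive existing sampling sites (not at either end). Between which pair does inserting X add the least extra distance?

between E and F

Added distance for inserting X between each consecutive pair:
A–B: 369.3 km
B–C: 249.3 km
C–D: 214.9 km
D–E: 300.0 km
E–F: 140.6 km
Smallest added distance is 140.6 km, inserting between E and F.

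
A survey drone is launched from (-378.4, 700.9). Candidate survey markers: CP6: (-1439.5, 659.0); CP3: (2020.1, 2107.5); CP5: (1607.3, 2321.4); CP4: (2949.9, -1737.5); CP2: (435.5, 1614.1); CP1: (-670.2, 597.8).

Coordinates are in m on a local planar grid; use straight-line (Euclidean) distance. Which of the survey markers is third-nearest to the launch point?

CP2

Distance to each, sorted:
CP1: 309.5 m
CP6: 1061.9 m
CP2: 1223.3 m
CP5: 2563.0 m
CP3: 2780.5 m
CP4: 4125.9 m
The third-nearest is CP2 at 1223.3 m.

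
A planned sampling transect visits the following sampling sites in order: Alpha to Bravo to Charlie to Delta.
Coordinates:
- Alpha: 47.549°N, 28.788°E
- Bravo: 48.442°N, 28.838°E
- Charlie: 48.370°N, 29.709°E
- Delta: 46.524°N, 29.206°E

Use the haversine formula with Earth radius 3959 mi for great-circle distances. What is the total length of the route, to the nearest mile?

Leg distances:
Alpha→Bravo: 61.7 mi  (cumulative 61.7 mi)
Bravo→Charlie: 40.3 mi  (cumulative 102.0 mi)
Charlie→Delta: 129.7 mi  (cumulative 231.7 mi)
Total route length ≈ 232 mi.

232 mi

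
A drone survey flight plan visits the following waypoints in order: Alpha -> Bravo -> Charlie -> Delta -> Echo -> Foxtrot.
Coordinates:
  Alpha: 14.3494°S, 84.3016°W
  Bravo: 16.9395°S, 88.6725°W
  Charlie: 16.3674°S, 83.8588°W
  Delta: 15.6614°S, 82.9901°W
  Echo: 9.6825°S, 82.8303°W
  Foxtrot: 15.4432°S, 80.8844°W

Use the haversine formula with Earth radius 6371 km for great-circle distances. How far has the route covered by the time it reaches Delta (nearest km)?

1188 km

Leg distances:
Alpha→Bravo: 549.5 km  (cumulative 549.5 km)
Bravo→Charlie: 516.7 km  (cumulative 1066.2 km)
Charlie→Delta: 121.6 km  (cumulative 1187.8 km)
Cumulative distance at Delta ≈ 1188 km.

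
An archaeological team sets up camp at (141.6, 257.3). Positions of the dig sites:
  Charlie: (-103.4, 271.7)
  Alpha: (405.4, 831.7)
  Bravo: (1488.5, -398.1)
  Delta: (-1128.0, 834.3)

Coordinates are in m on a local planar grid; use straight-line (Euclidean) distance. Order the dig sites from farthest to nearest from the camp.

Bravo, Delta, Alpha, Charlie

Distances from the camp:
Bravo (1488.5, -398.1): 1497.9 m
Delta (-1128.0, 834.3): 1394.6 m
Alpha (405.4, 831.7): 632.1 m
Charlie (-103.4, 271.7): 245.4 m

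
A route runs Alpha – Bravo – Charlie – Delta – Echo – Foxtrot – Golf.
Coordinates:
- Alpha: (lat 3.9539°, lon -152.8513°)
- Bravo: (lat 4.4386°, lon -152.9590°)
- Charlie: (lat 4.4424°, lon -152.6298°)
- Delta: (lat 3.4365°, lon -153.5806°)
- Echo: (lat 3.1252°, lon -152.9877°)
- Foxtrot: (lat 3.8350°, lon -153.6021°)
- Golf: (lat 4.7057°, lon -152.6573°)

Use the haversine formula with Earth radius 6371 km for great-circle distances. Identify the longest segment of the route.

Leg distances:
Alpha→Bravo: 55.2 km
Bravo→Charlie: 36.5 km
Charlie→Delta: 153.7 km
Delta→Echo: 74.4 km
Echo→Foxtrot: 104.3 km
Foxtrot→Golf: 142.7 km
The longest leg is Charlie–Delta at 153.7 km.

Charlie–Delta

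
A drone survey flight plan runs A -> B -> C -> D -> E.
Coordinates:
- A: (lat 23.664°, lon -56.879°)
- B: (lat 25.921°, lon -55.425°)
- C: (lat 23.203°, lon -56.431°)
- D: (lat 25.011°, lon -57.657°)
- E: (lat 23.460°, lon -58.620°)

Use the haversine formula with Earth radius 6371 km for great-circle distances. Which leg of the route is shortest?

D–E

Leg distances:
A→B: 290.7 km
B→C: 318.9 km
C→D: 236.4 km
D→E: 198.2 km
The shortest leg is D–E at 198.2 km.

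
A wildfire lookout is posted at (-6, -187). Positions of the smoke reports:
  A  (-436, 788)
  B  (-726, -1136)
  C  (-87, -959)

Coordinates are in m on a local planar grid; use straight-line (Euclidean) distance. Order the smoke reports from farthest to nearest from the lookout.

Distances from the lookout:
B (-726, -1136): 1191.2 m
A (-436, 788): 1065.6 m
C (-87, -959): 776.2 m

B, A, C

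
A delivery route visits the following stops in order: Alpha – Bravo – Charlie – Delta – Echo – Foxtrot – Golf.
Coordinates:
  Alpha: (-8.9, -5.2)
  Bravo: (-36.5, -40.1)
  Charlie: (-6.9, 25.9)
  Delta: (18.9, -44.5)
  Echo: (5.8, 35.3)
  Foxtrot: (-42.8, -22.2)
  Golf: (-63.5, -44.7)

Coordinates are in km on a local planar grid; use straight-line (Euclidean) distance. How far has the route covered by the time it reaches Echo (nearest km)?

273 km

Leg distances:
Alpha→Bravo: 44.5 km  (cumulative 44.5 km)
Bravo→Charlie: 72.3 km  (cumulative 116.8 km)
Charlie→Delta: 75.0 km  (cumulative 191.8 km)
Delta→Echo: 80.9 km  (cumulative 272.7 km)
Cumulative distance at Echo ≈ 273 km.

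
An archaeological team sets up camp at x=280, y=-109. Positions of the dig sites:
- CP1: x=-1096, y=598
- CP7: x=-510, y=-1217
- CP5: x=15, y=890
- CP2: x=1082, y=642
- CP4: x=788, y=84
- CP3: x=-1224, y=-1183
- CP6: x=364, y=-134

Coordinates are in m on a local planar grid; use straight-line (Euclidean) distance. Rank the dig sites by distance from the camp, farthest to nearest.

CP3, CP1, CP7, CP2, CP5, CP4, CP6

Distances from the camp:
CP3 x=-1224, y=-1183: 1848.1 m
CP1 x=-1096, y=598: 1547.0 m
CP7 x=-510, y=-1217: 1360.8 m
CP2 x=1082, y=642: 1098.7 m
CP5 x=15, y=890: 1033.6 m
CP4 x=788, y=84: 543.4 m
CP6 x=364, y=-134: 87.6 m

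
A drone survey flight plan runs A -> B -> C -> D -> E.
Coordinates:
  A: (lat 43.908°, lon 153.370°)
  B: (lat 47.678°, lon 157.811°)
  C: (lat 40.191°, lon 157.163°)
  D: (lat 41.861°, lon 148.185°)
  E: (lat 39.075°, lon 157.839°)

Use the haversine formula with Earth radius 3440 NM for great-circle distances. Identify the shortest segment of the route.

Leg distances:
A→B: 292.8 NM
B→C: 450.4 NM
C→D: 418.6 NM
D→E: 471.3 NM
The shortest leg is A–B at 292.8 NM.

A–B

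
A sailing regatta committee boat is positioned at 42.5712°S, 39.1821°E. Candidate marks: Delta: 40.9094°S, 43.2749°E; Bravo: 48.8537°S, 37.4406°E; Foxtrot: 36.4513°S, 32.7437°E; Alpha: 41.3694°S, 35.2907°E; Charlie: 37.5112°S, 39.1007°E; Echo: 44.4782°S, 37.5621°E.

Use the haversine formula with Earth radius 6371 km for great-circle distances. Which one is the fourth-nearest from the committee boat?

Distance to each, sorted:
Echo: 249.0 km
Alpha: 348.3 km
Delta: 386.5 km
Charlie: 562.7 km
Bravo: 711.5 km
Foxtrot: 875.9 km
The fourth-nearest is Charlie at 562.7 km.

Charlie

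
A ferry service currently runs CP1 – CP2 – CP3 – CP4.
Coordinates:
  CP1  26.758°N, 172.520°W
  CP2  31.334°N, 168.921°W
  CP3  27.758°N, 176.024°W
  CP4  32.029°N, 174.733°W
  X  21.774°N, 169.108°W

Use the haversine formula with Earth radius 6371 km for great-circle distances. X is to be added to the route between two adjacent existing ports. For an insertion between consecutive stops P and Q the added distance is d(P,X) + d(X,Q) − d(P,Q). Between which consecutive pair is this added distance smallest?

between CP1 and CP2

Added distance for inserting X between each consecutive pair:
CP1–CP2: 1099.0 km
CP2–CP3: 1233.7 km
CP3–CP4: 1742.0 km
Smallest added distance is 1099.0 km, inserting between CP1 and CP2.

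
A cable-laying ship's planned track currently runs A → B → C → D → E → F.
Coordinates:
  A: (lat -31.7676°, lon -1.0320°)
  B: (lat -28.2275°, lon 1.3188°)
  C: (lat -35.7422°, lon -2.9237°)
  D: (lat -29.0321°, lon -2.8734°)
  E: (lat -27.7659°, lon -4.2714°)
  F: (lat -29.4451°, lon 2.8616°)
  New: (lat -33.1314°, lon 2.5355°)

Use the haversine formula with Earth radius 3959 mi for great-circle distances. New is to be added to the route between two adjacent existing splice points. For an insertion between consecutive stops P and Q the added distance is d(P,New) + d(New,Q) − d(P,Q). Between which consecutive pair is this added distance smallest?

between B and C

Added distance for inserting New between each consecutive pair:
A–B: 292.7 mi
B–C: 130.5 mi
C–D: 323.2 mi
D–E: 854.5 mi
E–F: 356.7 mi
Smallest added distance is 130.5 mi, inserting between B and C.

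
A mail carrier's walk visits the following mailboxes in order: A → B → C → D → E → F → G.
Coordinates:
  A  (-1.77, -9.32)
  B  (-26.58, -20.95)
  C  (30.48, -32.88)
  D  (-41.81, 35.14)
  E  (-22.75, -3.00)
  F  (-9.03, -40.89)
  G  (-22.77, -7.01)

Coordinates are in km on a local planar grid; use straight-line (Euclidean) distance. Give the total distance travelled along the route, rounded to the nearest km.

304 km

Leg distances:
A→B: 27.4 km  (cumulative 27.4 km)
B→C: 58.3 km  (cumulative 85.7 km)
C→D: 99.3 km  (cumulative 185.0 km)
D→E: 42.6 km  (cumulative 227.6 km)
E→F: 40.3 km  (cumulative 267.9 km)
F→G: 36.6 km  (cumulative 304.4 km)
Total route length ≈ 304 km.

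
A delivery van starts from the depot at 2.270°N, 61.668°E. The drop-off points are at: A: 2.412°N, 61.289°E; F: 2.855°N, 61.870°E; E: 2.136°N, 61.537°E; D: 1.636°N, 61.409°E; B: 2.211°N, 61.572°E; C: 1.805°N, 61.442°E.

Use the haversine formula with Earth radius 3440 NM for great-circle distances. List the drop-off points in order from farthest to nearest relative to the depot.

D, F, C, A, E, B

Computing each great-circle distance from 2.270°N, 61.668°E:
D 1.636°N, 61.409°E: 41.1 NM
F 2.855°N, 61.870°E: 37.2 NM
C 1.805°N, 61.442°E: 31.0 NM
A 2.412°N, 61.289°E: 24.3 NM
E 2.136°N, 61.537°E: 11.2 NM
B 2.211°N, 61.572°E: 6.8 NM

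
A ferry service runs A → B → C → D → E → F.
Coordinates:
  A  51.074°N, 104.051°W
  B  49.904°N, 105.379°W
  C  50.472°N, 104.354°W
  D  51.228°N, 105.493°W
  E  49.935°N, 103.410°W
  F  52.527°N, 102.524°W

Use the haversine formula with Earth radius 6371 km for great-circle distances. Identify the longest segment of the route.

Leg distances:
A→B: 160.5 km
B→C: 96.5 km
C→D: 116.0 km
D→E: 205.7 km
E→F: 294.7 km
The longest leg is E–F at 294.7 km.

E–F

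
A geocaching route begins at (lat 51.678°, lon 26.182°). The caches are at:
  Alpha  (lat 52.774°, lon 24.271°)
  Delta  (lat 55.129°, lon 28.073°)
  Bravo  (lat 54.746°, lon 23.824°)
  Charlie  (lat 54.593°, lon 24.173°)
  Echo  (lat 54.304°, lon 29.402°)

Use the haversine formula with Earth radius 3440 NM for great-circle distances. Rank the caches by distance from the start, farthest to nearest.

Computing each great-circle distance from (lat 51.678°, lon 26.182°):
Delta (lat 55.129°, lon 28.073°): 218.0 NM
Bravo (lat 54.746°, lon 23.824°): 202.7 NM
Echo (lat 54.304°, lon 29.402°): 195.9 NM
Charlie (lat 54.593°, lon 24.173°): 189.4 NM
Alpha (lat 52.774°, lon 24.271°): 96.3 NM

Delta, Bravo, Echo, Charlie, Alpha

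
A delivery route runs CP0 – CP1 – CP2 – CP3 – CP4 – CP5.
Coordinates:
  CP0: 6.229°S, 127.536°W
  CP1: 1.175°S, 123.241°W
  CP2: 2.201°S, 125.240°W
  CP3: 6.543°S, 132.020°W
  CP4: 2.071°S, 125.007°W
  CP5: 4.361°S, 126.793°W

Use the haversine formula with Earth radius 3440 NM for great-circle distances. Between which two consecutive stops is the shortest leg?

CP1–CP2

Leg distances:
CP0→CP1: 397.8 NM
CP1→CP2: 134.9 NM
CP2→CP3: 482.3 NM
CP3→CP4: 498.3 NM
CP4→CP5: 174.3 NM
The shortest leg is CP1–CP2 at 134.9 NM.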